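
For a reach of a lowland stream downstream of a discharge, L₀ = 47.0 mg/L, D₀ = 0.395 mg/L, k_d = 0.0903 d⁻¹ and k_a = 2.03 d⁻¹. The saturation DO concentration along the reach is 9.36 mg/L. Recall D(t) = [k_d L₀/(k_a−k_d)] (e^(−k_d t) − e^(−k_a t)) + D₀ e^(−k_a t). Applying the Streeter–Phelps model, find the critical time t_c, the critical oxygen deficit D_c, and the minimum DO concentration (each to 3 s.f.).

t_c ≈ 1.50 d; D_c ≈ 1.83 mg/L; min DO ≈ 7.53 mg/L

At the critical point dD/dt = 0, so k_d L₀ e^(−k_d t) = k_a D. Substituting D(t) from the Streeter–Phelps equation and solving for t gives
t_c = ln[(k_a/k_d)(1 − D₀(k_a−k_d)/(k_d L₀))] / (k_a−k_d).
Here k_a−k_d = 1.940 d⁻¹ and 1 − D₀(k_a−k_d)/(k_d L₀) = 1 − 0.395×1.940/(0.0903×47.0) = 0.8195, so
t_c = ln(22.48 × 0.8195) / 1.940 = 2.914 / 1.940 = 1.502 d.
D_c = (k_d/k_a) L₀ e^(−k_d t_c) = (0.0903/2.03) × 47.0 × e^(−0.0903×1.502) = 0.04448 × 47.0 × 0.8732 = 1.826 mg/L.
Minimum DO = C_s − D_c = 9.36 − 1.826 = 7.534 mg/L.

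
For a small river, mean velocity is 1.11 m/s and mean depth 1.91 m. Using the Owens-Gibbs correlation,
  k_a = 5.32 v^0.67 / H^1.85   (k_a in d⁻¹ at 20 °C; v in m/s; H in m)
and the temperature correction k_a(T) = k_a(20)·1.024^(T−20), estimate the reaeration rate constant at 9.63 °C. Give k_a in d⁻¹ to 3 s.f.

k_a ≈ 1.35 d⁻¹

k_a(20) = 5.32 × 1.11^0.67 / 1.91^1.85 = 5.32 × 1.072 / 3.311 = 1.723 d⁻¹.
k_a(9.63) = 1.723 × 1.024^(9.63−20) = 1.723 × 0.7820 = 1.348 d⁻¹.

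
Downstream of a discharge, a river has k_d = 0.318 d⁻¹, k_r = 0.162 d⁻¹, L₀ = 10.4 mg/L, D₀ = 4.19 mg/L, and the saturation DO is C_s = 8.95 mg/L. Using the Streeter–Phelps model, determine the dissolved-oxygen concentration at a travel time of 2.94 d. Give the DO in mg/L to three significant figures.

k_d L₀/(k_r−k_d) = 0.318×10.4/(0.162−0.318) = 3.307/-0.1560 = -21.20 mg/L.
e^(−k_d t) = e^(−0.318×2.940) = 0.3926; e^(−k_r t) = e^(−0.162×2.940) = 0.6211.
D = -21.20 × (0.3926 − 0.6211) + 4.19 × 0.6211 = 4.844 + 2.602 = 7.446 mg/L.
DO = C_s − D = 8.95 − 7.446 = 1.504 mg/L.

DO ≈ 1.50 mg/L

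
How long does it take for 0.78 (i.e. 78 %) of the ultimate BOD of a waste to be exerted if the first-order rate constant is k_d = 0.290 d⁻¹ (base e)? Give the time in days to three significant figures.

y/L₀ = 1 − e^(−k_d t) = 0.78 ⇒ e^(−k_d t) = 0.220
t = −ln(0.220) / 0.290 = 1.514 / 0.290 = 5.221 d.

t ≈ 5.22 d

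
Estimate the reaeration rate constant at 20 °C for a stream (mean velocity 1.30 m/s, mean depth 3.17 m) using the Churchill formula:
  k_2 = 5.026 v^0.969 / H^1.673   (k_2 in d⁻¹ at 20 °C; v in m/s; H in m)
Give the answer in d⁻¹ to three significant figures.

k_2 = 5.026 × 1.30^0.969 / 3.17^1.673 = 5.026 × 1.289 / 6.891 = 0.9405 d⁻¹.

k_2 ≈ 0.941 d⁻¹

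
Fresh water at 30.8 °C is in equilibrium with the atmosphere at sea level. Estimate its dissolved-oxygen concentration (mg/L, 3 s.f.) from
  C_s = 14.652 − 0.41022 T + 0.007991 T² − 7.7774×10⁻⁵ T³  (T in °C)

C_s = 14.652 − 0.41022×30.8 + 0.007991×30.8² − 7.7774×10⁻⁵×30.8³ = 7.325 mg/L.

C_s ≈ 7.33 mg/L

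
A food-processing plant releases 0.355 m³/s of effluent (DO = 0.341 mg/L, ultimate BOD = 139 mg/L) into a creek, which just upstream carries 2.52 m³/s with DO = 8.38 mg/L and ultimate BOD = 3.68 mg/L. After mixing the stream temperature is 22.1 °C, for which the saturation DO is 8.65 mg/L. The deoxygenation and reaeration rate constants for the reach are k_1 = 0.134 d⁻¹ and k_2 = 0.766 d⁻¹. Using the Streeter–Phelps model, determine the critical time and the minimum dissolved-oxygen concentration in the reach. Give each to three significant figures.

t_c ≈ 2.21 d; minimum DO ≈ 6.00 mg/L

Mixed DO = (2.52×8.38 + 0.355×0.341)/(2.52+0.355) = 21.24/2.875 = 7.387 mg/L.
Mixed L₀ = (2.52×3.68 + 0.355×139)/(2.875) = 58.62/2.875 = 20.39 mg/L.
Initial deficit D₀ = C_s − DO₀ = 8.65 − 7.387 = 1.263 mg/L.
t_c = (1/0.6320) ln[(0.766/0.134)(1 − 1.263×0.6320/(0.134×20.39))] = 1.582 × ln(4.047) = 2.212 d.
D_c = (0.134/0.766) × 20.39 × e^(−0.134×2.212) = 0.1749 × 20.39 × 0.7435 = 2.652 mg/L.
Minimum DO = 8.65 − 2.652 = 5.998 mg/L.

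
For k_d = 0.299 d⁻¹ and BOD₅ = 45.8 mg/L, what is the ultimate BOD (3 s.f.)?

L₀ ≈ 59.0 mg/L

BOD₅ = L₀(1 − e^(−5k_d)) ⇒ L₀ = BOD₅ / (1 − e^(−5×0.299))
= 45.8 / (1 − 0.2242) = 45.8 / 0.7758 = 59.04 mg/L.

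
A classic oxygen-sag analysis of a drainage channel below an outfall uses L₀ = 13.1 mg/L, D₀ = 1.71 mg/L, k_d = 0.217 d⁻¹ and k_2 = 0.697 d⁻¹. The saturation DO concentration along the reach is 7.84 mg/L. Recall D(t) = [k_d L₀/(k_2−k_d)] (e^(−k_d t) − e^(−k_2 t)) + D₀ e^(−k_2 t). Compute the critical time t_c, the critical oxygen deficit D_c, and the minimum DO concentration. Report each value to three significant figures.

With k_2/k_d = 3.212 and 1 − D₀(k_2−k_d)/(k_d L₀) = 0.7113,
t_c = ln(3.212 × 0.7113) / (0.697 − 0.217) = ln(2.285) / 0.4800 = 0.8262/0.4800 = 1.721 d.
L(t_c) = L₀ e^(−k_d t_c) = 13.1 × 0.6883 = 9.017 mg/L, and at the critical point k_2 D_c = k_d L, so D_c = (0.217/0.697) × 9.017 = 2.807 mg/L.
Minimum DO = C_s − D_c = 7.84 − 2.807 = 5.033 mg/L.

t_c ≈ 1.72 d; D_c ≈ 2.81 mg/L; min DO ≈ 5.03 mg/L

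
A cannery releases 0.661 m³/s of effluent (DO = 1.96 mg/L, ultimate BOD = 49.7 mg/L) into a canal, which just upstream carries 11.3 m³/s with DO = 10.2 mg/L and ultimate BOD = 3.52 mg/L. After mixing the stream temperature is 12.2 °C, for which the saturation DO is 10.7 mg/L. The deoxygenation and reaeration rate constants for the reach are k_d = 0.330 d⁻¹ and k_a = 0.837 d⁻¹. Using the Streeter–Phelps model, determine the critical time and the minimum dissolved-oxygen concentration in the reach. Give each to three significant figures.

t_c ≈ 1.29 d; minimum DO ≈ 9.14 mg/L

Mixed DO = (11.3×10.2 + 0.661×1.96)/(11.3+0.661) = 116.6/11.96 = 9.745 mg/L.
Mixed L₀ = (11.3×3.52 + 0.661×49.7)/(11.96) = 72.63/11.96 = 6.072 mg/L.
Initial deficit D₀ = C_s − DO₀ = 10.7 − 9.745 = 0.9554 mg/L.
t_c = (1/0.5070) ln[(0.837/0.330)(1 − 0.9554×0.5070/(0.330×6.072))] = 1.972 × ln(1.923) = 1.290 d.
D_c = (0.330/0.837) × 6.072 × e^(−0.330×1.290) = 0.3943 × 6.072 × 0.6533 = 1.564 mg/L.
Minimum DO = 10.7 − 1.564 = 9.136 mg/L.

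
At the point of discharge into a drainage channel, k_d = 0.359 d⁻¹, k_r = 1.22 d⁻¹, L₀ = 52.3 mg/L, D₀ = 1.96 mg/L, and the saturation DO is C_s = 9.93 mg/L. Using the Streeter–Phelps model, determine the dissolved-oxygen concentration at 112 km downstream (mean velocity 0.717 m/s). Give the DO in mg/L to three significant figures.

Travel time t = x/v = 112 km / (0.717 m/s) = 112000 m / 0.717 m/s = 156200 s = 1.808 d.
k_d L₀/(k_r−k_d) = 0.359×52.3/(1.22−0.359) = 18.78/0.8610 = 21.81 mg/L.
e^(−k_d t) = e^(−0.359×1.808) = 0.5225; e^(−k_r t) = e^(−1.22×1.808) = 0.1102.
D = 21.81 × (0.5225 − 0.1102) + 1.96 × 0.1102 = 8.992 + 0.2159 = 9.208 mg/L.
DO = C_s − D = 9.93 − 9.208 = 0.7216 mg/L.

DO ≈ 0.722 mg/L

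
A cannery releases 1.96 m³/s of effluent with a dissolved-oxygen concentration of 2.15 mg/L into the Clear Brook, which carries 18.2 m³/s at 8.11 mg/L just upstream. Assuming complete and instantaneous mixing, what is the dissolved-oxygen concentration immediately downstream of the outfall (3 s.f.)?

Flow-weighted mixing: C = (Q_r C_r + Q_w C_w)/(Q_r + Q_w)
= (18.2×8.11 + 1.96×2.15)/(18.2 + 1.96) = 151.8/20.16 = 7.531 mg/L.

7.53 mg/L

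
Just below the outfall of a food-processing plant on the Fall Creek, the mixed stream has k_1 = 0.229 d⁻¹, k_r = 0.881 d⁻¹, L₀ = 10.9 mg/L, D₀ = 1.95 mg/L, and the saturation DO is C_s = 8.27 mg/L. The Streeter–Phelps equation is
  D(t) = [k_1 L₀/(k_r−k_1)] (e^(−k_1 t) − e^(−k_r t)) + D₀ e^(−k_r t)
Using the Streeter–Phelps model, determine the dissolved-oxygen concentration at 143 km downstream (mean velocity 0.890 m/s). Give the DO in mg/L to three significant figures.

Travel time t = x/v = 143 km / (0.890 m/s) = 143000 m / 0.890 m/s = 160700 s = 1.860 d.
k_1 L₀/(k_r−k_1) = 0.229×10.9/(0.881−0.229) = 2.496/0.6520 = 3.828 mg/L.
e^(−k_1 t) = e^(−0.229×1.860) = 0.6532; e^(−k_r t) = e^(−0.881×1.860) = 0.1943.
D = 3.828 × (0.6532 − 0.1943) + 1.95 × 0.1943 = 1.757 + 0.3789 = 2.136 mg/L.
DO = C_s − D = 8.27 − 2.136 = 6.134 mg/L.

DO ≈ 6.13 mg/L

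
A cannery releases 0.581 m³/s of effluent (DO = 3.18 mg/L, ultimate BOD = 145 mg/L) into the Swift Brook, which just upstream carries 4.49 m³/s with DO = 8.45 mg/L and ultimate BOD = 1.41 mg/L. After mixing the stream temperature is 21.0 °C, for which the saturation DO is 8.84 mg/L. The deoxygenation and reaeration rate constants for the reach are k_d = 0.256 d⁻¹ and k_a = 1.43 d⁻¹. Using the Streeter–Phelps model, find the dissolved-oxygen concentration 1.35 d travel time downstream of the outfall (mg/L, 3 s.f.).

Mixed DO = (4.49×8.45 + 0.581×3.18)/(4.49+0.581) = 39.79/5.071 = 7.846 mg/L.
Mixed L₀ = (4.49×1.41 + 0.581×145)/(5.071) = 90.58/5.071 = 17.86 mg/L.
Initial deficit D₀ = C_s − DO₀ = 8.84 − 7.846 = 0.9938 mg/L.
D(1.35) = [0.256×17.86/(1.43−0.256)](e^(−0.256×1.35) − e^(−1.43×1.35)) + 0.9938 e^(−1.43×1.35)
= 3.895 × (0.7078 − 0.1451) + 0.9938 × 0.1451 = 2.336 mg/L.
DO = 8.84 − 2.336 = 6.504 mg/L.

DO ≈ 6.50 mg/L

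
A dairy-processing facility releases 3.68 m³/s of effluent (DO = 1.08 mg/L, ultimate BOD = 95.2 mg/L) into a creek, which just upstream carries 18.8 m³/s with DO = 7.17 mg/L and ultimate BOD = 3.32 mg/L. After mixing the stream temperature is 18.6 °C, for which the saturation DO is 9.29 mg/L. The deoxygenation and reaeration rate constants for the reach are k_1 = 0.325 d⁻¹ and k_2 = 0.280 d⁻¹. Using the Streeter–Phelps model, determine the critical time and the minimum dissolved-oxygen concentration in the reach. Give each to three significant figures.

Mixed DO = (18.8×7.17 + 3.68×1.08)/(18.8+3.68) = 138.8/22.48 = 6.173 mg/L.
Mixed L₀ = (18.8×3.32 + 3.68×95.2)/(22.48) = 412.8/22.48 = 18.36 mg/L.
Initial deficit D₀ = C_s − DO₀ = 9.29 − 6.173 = 3.117 mg/L.
t_c = (1/-0.04500) ln[(0.280/0.325)(1 − 3.117×-0.04500/(0.325×18.36))] = -22.22 × ln(0.8818) = 2.796 d.
D_c = (0.325/0.280) × 18.36 × e^(−0.325×2.796) = 1.161 × 18.36 × 0.4031 = 8.591 mg/L.
Minimum DO = 9.29 − 8.591 = 0.6993 mg/L.

t_c ≈ 2.80 d; minimum DO ≈ 0.699 mg/L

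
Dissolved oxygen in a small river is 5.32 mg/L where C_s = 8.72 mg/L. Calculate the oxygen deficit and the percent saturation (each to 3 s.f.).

D ≈ 3.40 mg/L; 61.0 % saturation

D = C_s − C = 8.72 − 5.32 = 3.40 mg/L.
% saturation = 5.32/8.72 × 100 = 61.0 %.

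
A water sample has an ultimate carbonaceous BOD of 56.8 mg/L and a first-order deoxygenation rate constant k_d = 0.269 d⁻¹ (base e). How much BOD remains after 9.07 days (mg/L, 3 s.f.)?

L ≈ 4.95 mg/L

L_t = L₀ e^(−k_d t) = 56.8 × e^(−0.269×9.07) = 56.8 × 0.08718 = 4.952 mg/L.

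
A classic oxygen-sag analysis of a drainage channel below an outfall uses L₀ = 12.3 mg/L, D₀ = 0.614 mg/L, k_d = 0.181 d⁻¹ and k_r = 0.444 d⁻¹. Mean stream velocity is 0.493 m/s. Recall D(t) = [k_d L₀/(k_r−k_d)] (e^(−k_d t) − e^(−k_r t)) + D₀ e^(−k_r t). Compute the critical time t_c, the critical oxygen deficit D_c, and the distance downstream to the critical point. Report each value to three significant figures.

With k_r/k_d = 2.453 and 1 − D₀(k_r−k_d)/(k_d L₀) = 0.9275,
t_c = ln(2.453 × 0.9275) / (0.444 − 0.181) = ln(2.275) / 0.2630 = 0.8220/0.2630 = 3.126 d.
L(t_c) = L₀ e^(−k_d t_c) = 12.3 × 0.5679 = 6.986 mg/L, and at the critical point k_r D_c = k_d L, so D_c = (0.181/0.444) × 6.986 = 2.848 mg/L.
x_c = v t_c = 0.493 m/s × 3.126 d × 86400 s/d = 133100 m ≈ 133 km.

t_c ≈ 3.13 d; D_c ≈ 2.85 mg/L; x_c ≈ 133 km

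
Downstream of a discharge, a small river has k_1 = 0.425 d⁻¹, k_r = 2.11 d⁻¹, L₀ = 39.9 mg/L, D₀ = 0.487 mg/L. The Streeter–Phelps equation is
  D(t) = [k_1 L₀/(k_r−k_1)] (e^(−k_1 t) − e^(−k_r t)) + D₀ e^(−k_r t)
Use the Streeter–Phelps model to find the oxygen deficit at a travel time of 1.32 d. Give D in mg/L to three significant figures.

k_1 L₀/(k_r−k_1) = 0.425×39.9/(2.11−0.425) = 16.96/1.685 = 10.06 mg/L.
e^(−k_1 t) = e^(−0.425×1.320) = 0.5706; e^(−k_r t) = e^(−2.11×1.320) = 0.06172.
D = 10.06 × (0.5706 − 0.06172) + 0.487 × 0.06172 = 5.122 + 0.03006 = 5.152 mg/L.

D ≈ 5.15 mg/L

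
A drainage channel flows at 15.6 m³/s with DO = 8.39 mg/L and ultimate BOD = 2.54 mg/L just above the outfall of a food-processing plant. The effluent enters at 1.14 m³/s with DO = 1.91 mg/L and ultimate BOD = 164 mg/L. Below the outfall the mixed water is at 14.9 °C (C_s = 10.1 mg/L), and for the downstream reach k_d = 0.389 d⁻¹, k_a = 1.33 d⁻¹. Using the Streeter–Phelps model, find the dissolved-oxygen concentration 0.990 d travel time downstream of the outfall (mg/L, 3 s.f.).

Mixed DO = (15.6×8.39 + 1.14×1.91)/(15.6+1.14) = 133.1/16.74 = 7.949 mg/L.
Mixed L₀ = (15.6×2.54 + 1.14×164)/(16.74) = 226.6/16.74 = 13.54 mg/L.
Initial deficit D₀ = C_s − DO₀ = 10.1 − 7.949 = 2.151 mg/L.
D(0.990) = [0.389×13.54/(1.33−0.389)](e^(−0.389×0.990) − e^(−1.33×0.990)) + 2.151 e^(−1.33×0.990)
= 5.595 × (0.6804 − 0.2680) + 2.151 × 0.2680 = 2.884 mg/L.
DO = 10.1 − 2.884 = 7.216 mg/L.

DO ≈ 7.22 mg/L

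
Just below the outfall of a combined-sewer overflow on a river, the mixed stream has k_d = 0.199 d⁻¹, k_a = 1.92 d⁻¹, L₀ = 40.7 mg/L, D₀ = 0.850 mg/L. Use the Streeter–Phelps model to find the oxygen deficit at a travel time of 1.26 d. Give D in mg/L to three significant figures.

k_d L₀/(k_a−k_d) = 0.199×40.7/(1.92−0.199) = 8.099/1.721 = 4.706 mg/L.
e^(−k_d t) = e^(−0.199×1.260) = 0.7782; e^(−k_a t) = e^(−1.92×1.260) = 0.08899.
D = 4.706 × (0.7782 − 0.08899) + 0.850 × 0.08899 = 3.244 + 0.07564 = 3.319 mg/L.

D ≈ 3.32 mg/L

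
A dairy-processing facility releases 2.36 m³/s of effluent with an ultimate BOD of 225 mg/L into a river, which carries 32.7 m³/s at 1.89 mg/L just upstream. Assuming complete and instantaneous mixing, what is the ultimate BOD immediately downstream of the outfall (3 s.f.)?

Flow-weighted mixing: C = (Q_r C_r + Q_w C_w)/(Q_r + Q_w)
= (32.7×1.89 + 2.36×225)/(32.7 + 2.36) = 592.8/35.06 = 16.91 mg/L.

16.9 mg/L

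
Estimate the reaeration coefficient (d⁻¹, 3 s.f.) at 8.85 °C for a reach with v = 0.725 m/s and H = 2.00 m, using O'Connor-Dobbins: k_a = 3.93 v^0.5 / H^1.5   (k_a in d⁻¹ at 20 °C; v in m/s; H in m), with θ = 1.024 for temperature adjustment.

k_a ≈ 0.908 d⁻¹

k_a(20) = 3.93 × 0.725^0.5 / 2.00^1.5 = 3.93 × 0.8515 / 2.828 = 1.183 d⁻¹.
k_a(8.85) = 1.183 × 1.024^(8.85−20) = 1.183 × 0.7676 = 0.9082 d⁻¹.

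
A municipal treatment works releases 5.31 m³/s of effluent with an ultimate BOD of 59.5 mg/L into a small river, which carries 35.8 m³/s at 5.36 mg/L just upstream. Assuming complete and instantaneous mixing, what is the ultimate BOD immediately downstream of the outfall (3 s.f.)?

12.4 mg/L

Flow-weighted mixing: C = (Q_r C_r + Q_w C_w)/(Q_r + Q_w)
= (35.8×5.36 + 5.31×59.5)/(35.8 + 5.31) = 507.8/41.11 = 12.35 mg/L.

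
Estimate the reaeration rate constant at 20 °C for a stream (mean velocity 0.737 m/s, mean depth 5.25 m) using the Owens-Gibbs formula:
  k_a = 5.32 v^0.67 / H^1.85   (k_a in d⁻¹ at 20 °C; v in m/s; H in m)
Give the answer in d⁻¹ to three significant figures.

k_a ≈ 0.202 d⁻¹

k_a = 5.32 × 0.737^0.67 / 5.25^1.85 = 5.32 × 0.8151 / 21.49 = 0.2018 d⁻¹.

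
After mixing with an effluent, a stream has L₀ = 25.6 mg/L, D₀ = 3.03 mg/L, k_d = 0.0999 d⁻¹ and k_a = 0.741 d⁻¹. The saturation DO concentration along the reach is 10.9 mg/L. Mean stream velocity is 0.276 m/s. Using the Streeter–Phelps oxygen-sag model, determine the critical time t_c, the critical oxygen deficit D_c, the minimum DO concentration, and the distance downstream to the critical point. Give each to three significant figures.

t_c ≈ 0.902 d; D_c ≈ 3.15 mg/L; min DO ≈ 7.75 mg/L; x_c ≈ 21.5 km

With k_a/k_d = 7.417 and 1 − D₀(k_a−k_d)/(k_d L₀) = 0.2404,
t_c = ln(7.417 × 0.2404) / (0.741 − 0.0999) = ln(1.783) / 0.6411 = 0.5785/0.6411 = 0.9024 d.
L(t_c) = L₀ e^(−k_d t_c) = 25.6 × 0.9138 = 23.39 mg/L, and at the critical point k_a D_c = k_d L, so D_c = (0.0999/0.741) × 23.39 = 3.154 mg/L.
Minimum DO = C_s − D_c = 10.9 − 3.154 = 7.746 mg/L.
x_c = v t_c = 0.276 m/s × 0.9024 d × 86400 s/d = 21520 m ≈ 21.5 km.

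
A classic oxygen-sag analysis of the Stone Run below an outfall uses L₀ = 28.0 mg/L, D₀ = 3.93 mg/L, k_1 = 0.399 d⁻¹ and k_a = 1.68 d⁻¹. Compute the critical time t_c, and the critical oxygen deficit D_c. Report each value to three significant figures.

t_c ≈ 0.655 d; D_c ≈ 5.12 mg/L

At the critical point dD/dt = 0, so k_1 L₀ e^(−k_1 t) = k_a D. Substituting D(t) from the Streeter–Phelps equation and solving for t gives
t_c = ln[(k_a/k_1)(1 − D₀(k_a−k_1)/(k_1 L₀))] / (k_a−k_1).
Here k_a−k_1 = 1.281 d⁻¹ and 1 − D₀(k_a−k_1)/(k_1 L₀) = 1 − 3.93×1.281/(0.399×28.0) = 0.5494, so
t_c = ln(4.211 × 0.5494) / 1.281 = 0.8386 / 1.281 = 0.6547 d.
D_c = (k_1/k_a) L₀ e^(−k_1 t_c) = (0.399/1.68) × 28.0 × e^(−0.399×0.6547) = 0.2375 × 28.0 × 0.7701 = 5.121 mg/L.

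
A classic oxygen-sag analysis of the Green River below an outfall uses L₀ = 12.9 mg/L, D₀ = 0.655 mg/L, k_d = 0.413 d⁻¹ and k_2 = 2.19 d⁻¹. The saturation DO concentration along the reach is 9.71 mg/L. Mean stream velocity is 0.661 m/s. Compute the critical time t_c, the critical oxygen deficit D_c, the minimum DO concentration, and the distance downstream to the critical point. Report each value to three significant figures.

At the critical point dD/dt = 0, so k_d L₀ e^(−k_d t) = k_2 D. Substituting D(t) from the Streeter–Phelps equation and solving for t gives
t_c = ln[(k_2/k_d)(1 − D₀(k_2−k_d)/(k_d L₀))] / (k_2−k_d).
Here k_2−k_d = 1.777 d⁻¹ and 1 − D₀(k_2−k_d)/(k_d L₀) = 1 − 0.655×1.777/(0.413×12.9) = 0.7815, so
t_c = ln(5.303 × 0.7815) / 1.777 = 1.422 / 1.777 = 0.8001 d.
D_c = (k_d/k_2) L₀ e^(−k_d t_c) = (0.413/2.19) × 12.9 × e^(−0.413×0.8001) = 0.1886 × 12.9 × 0.7186 = 1.748 mg/L.
Minimum DO = C_s − D_c = 9.71 − 1.748 = 7.962 mg/L.
x_c = v t_c = 0.661 m/s × 0.8001 d × 86400 s/d = 45690 m ≈ 45.7 km.

t_c ≈ 0.800 d; D_c ≈ 1.75 mg/L; min DO ≈ 7.96 mg/L; x_c ≈ 45.7 km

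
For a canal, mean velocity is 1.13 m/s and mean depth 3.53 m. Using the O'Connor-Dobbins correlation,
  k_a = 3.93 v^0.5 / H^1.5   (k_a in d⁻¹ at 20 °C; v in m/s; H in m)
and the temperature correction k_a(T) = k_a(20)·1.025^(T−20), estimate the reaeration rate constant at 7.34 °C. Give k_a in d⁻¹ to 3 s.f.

k_a ≈ 0.461 d⁻¹

k_a(20) = 3.93 × 1.13^0.5 / 3.53^1.5 = 3.93 × 1.063 / 6.632 = 0.6299 d⁻¹.
k_a(7.34) = 0.6299 × 1.025^(7.34−20) = 0.6299 × 0.7315 = 0.4608 d⁻¹.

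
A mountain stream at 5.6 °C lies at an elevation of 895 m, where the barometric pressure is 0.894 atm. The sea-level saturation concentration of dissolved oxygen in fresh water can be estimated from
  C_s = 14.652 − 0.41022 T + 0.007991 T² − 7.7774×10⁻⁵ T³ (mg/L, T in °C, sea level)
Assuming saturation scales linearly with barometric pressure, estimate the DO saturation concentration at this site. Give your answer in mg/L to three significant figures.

C_s ≈ 11.3 mg/L

At sea level: C_s = 14.652 − 0.41022×5.6 + 0.007991×5.6² − 7.7774×10⁻⁵×5.6³ = 12.59 mg/L.
Pressure correction: C_s' = 12.59 × 0.894 = 11.26 mg/L.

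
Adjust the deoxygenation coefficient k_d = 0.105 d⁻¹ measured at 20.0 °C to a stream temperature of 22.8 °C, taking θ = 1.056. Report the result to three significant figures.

k_d(T₂) = k_d(T₁) · θ^(T₂−T₁) = 0.105 × 1.056^(22.8−20.0)
= 0.105 × 1.056^2.80 = 0.105 × 1.165 = 0.1223 d⁻¹.

k_d ≈ 0.122 d⁻¹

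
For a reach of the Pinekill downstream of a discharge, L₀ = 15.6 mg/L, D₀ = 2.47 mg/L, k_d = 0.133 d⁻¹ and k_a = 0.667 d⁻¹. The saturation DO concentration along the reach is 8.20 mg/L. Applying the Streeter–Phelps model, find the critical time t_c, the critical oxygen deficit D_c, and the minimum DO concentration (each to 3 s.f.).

At the critical point dD/dt = 0, so k_d L₀ e^(−k_d t) = k_a D. Substituting D(t) from the Streeter–Phelps equation and solving for t gives
t_c = ln[(k_a/k_d)(1 − D₀(k_a−k_d)/(k_d L₀))] / (k_a−k_d).
Here k_a−k_d = 0.5340 d⁻¹ and 1 − D₀(k_a−k_d)/(k_d L₀) = 1 − 2.47×0.5340/(0.133×15.6) = 0.3643, so
t_c = ln(5.015 × 0.3643) / 0.5340 = 0.6026 / 0.5340 = 1.129 d.
D_c = (k_d/k_a) L₀ e^(−k_d t_c) = (0.133/0.667) × 15.6 × e^(−0.133×1.129) = 0.1994 × 15.6 × 0.8606 = 2.677 mg/L.
Minimum DO = C_s − D_c = 8.20 − 2.677 = 5.523 mg/L.

t_c ≈ 1.13 d; D_c ≈ 2.68 mg/L; min DO ≈ 5.52 mg/L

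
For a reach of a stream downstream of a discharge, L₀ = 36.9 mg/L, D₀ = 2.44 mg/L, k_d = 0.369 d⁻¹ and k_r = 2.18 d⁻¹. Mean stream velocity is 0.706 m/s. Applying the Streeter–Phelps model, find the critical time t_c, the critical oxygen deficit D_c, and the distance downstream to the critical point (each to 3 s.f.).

t_c ≈ 0.764 d; D_c ≈ 4.71 mg/L; x_c ≈ 46.6 km

At the critical point dD/dt = 0, so k_d L₀ e^(−k_d t) = k_r D. Substituting D(t) from the Streeter–Phelps equation and solving for t gives
t_c = ln[(k_r/k_d)(1 − D₀(k_r−k_d)/(k_d L₀))] / (k_r−k_d).
Here k_r−k_d = 1.811 d⁻¹ and 1 − D₀(k_r−k_d)/(k_d L₀) = 1 − 2.44×1.811/(0.369×36.9) = 0.6755, so
t_c = ln(5.908 × 0.6755) / 1.811 = 1.384 / 1.811 = 0.7642 d.
L(t_c) = L₀ e^(−k_d t_c) = 36.9 × 0.7543 = 27.83 mg/L, and at the critical point k_r D_c = k_d L, so D_c = (0.369/2.18) × 27.83 = 4.711 mg/L.
x_c = v t_c = 0.706 m/s × 0.7642 d × 86400 s/d = 46610 m ≈ 46.6 km.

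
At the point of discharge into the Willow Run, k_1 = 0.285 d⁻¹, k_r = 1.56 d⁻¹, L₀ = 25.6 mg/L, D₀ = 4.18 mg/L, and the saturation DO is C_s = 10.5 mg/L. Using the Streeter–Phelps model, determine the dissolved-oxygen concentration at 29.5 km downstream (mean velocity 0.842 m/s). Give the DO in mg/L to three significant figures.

DO ≈ 6.22 mg/L

Travel time t = x/v = 29.5 km / (0.842 m/s) = 29500 m / 0.842 m/s = 35040 s = 0.4055 d.
k_1 L₀/(k_r−k_1) = 0.285×25.6/(1.56−0.285) = 7.296/1.275 = 5.722 mg/L.
e^(−k_1 t) = e^(−0.285×0.4055) = 0.8909; e^(−k_r t) = e^(−1.56×0.4055) = 0.5312.
D = 5.722 × (0.8909 − 0.5312) + 4.18 × 0.5312 = 2.058 + 2.220 = 4.278 mg/L.
DO = C_s − D = 10.5 − 4.278 = 6.222 mg/L.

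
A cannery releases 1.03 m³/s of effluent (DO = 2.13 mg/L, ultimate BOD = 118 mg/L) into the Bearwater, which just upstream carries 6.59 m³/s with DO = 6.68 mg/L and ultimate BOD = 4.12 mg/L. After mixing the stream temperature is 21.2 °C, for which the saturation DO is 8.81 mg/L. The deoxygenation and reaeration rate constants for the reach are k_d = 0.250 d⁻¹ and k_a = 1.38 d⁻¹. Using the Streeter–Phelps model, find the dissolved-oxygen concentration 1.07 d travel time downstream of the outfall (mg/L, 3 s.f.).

Mixed DO = (6.59×6.68 + 1.03×2.13)/(6.59+1.03) = 46.22/7.620 = 6.065 mg/L.
Mixed L₀ = (6.59×4.12 + 1.03×118)/(7.620) = 148.7/7.620 = 19.51 mg/L.
Initial deficit D₀ = C_s − DO₀ = 8.81 − 6.065 = 2.745 mg/L.
D(1.07) = [0.250×19.51/(1.38−0.250)](e^(−0.250×1.07) − e^(−1.38×1.07)) + 2.745 e^(−1.38×1.07)
= 4.317 × (0.7653 − 0.2284) + 2.745 × 0.2284 = 2.945 mg/L.
DO = 8.81 − 2.945 = 5.865 mg/L.

DO ≈ 5.87 mg/L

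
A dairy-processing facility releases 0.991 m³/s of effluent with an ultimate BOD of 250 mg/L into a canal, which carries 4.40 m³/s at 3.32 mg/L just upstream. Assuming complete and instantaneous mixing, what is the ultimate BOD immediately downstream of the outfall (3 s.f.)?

48.7 mg/L

Flow-weighted mixing: C = (Q_r C_r + Q_w C_w)/(Q_r + Q_w)
= (4.40×3.32 + 0.991×250)/(4.40 + 0.991) = 262.4/5.391 = 48.67 mg/L.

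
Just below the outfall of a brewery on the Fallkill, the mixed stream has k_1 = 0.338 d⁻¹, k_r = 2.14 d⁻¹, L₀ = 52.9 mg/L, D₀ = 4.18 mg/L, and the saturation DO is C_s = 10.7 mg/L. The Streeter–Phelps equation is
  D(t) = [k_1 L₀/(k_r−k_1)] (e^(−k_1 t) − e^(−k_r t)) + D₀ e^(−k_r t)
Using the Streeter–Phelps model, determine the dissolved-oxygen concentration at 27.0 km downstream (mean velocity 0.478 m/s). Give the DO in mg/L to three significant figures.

DO ≈ 4.16 mg/L

Travel time t = x/v = 27.0 km / (0.478 m/s) = 27000 m / 0.478 m/s = 56490 s = 0.6538 d.
k_1 L₀/(k_r−k_1) = 0.338×52.9/(2.14−0.338) = 17.88/1.802 = 9.922 mg/L.
e^(−k_1 t) = e^(−0.338×0.6538) = 0.8017; e^(−k_r t) = e^(−2.14×0.6538) = 0.2468.
D = 9.922 × (0.8017 − 0.2468) + 4.18 × 0.2468 = 5.506 + 1.032 = 6.538 mg/L.
DO = C_s − D = 10.7 − 6.538 = 4.162 mg/L.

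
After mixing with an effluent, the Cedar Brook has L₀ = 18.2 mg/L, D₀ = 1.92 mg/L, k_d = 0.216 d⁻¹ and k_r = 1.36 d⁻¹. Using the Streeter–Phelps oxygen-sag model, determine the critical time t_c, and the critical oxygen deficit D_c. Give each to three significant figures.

t_c ≈ 0.893 d; D_c ≈ 2.38 mg/L

At the critical point dD/dt = 0, so k_d L₀ e^(−k_d t) = k_r D. Substituting D(t) from the Streeter–Phelps equation and solving for t gives
t_c = ln[(k_r/k_d)(1 − D₀(k_r−k_d)/(k_d L₀))] / (k_r−k_d).
Here k_r−k_d = 1.144 d⁻¹ and 1 − D₀(k_r−k_d)/(k_d L₀) = 1 − 1.92×1.144/(0.216×18.2) = 0.4413, so
t_c = ln(6.296 × 0.4413) / 1.144 = 1.022 / 1.144 = 0.8932 d.
D_c = (k_d/k_r) L₀ e^(−k_d t_c) = (0.216/1.36) × 18.2 × e^(−0.216×0.8932) = 0.1588 × 18.2 × 0.8245 = 2.383 mg/L.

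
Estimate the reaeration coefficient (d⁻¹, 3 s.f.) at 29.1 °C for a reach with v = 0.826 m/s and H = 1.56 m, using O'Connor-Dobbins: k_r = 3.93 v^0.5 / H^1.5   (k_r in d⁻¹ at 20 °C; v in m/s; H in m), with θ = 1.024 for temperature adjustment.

k_r(20) = 3.93 × 0.826^0.5 / 1.56^1.5 = 3.93 × 0.9088 / 1.948 = 1.833 d⁻¹.
k_r(29.1) = 1.833 × 1.024^(29.1−20) = 1.833 × 1.241 = 2.275 d⁻¹.

k_r ≈ 2.27 d⁻¹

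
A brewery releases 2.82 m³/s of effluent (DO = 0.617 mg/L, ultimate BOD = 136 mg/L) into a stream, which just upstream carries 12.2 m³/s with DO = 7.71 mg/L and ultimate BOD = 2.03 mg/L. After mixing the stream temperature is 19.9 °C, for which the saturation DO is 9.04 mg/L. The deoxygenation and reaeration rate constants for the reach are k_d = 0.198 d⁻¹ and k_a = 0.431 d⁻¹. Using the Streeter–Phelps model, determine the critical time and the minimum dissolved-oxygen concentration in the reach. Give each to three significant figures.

t_c ≈ 2.81 d; minimum DO ≈ 1.89 mg/L

Mixed DO = (12.2×7.71 + 2.82×0.617)/(12.2+2.82) = 95.80/15.02 = 6.378 mg/L.
Mixed L₀ = (12.2×2.03 + 2.82×136)/(15.02) = 408.3/15.02 = 27.18 mg/L.
Initial deficit D₀ = C_s − DO₀ = 9.04 − 6.378 = 2.662 mg/L.
t_c = (1/0.2330) ln[(0.431/0.198)(1 − 2.662×0.2330/(0.198×27.18))] = 4.292 × ln(1.926) = 2.813 d.
D_c = (0.198/0.431) × 27.18 × e^(−0.198×2.813) = 0.4594 × 27.18 × 0.5729 = 7.155 mg/L.
Minimum DO = 9.04 − 7.155 = 1.885 mg/L.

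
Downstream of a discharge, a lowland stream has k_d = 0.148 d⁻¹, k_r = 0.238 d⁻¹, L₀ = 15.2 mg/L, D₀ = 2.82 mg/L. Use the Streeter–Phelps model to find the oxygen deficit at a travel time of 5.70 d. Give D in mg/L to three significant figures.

k_d L₀/(k_r−k_d) = 0.148×15.2/(0.238−0.148) = 2.250/0.09000 = 25.00 mg/L.
e^(−k_d t) = e^(−0.148×5.700) = 0.4302; e^(−k_r t) = e^(−0.238×5.700) = 0.2575.
D = 25.00 × (0.4302 − 0.2575) + 2.82 × 0.2575 = 4.315 + 0.7262 = 5.041 mg/L.

D ≈ 5.04 mg/L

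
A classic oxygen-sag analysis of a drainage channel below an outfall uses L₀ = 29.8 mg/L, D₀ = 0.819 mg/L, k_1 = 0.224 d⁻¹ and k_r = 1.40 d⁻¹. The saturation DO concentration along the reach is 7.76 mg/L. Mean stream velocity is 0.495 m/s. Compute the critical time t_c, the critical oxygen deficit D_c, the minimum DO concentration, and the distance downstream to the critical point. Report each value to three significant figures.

t_c = [1/(k_r−k_1)] ln[(k_r/k_1)(1 − D₀(k_r−k_1)/(k_1 L₀))]
= [1/(1.40−0.224)] ln[(1.40/0.224)(1 − 0.819×1.176/(0.224×29.8))]
= (1/1.176) ln[6.250 × 0.8557] = 0.8503 × ln(5.348) = 0.8503 × 1.677 = 1.426 d.
D_c = (k_1/k_r) L₀ e^(−k_1 t_c) = (0.224/1.40) × 29.8 × e^(−0.224×1.426) = 0.1600 × 29.8 × 0.7266 = 3.464 mg/L.
Minimum DO = C_s − D_c = 7.76 − 3.464 = 4.296 mg/L.
x_c = v t_c = 0.495 m/s × 1.426 d × 86400 s/d = 60980 m ≈ 61.0 km.

t_c ≈ 1.43 d; D_c ≈ 3.46 mg/L; min DO ≈ 4.30 mg/L; x_c ≈ 61.0 km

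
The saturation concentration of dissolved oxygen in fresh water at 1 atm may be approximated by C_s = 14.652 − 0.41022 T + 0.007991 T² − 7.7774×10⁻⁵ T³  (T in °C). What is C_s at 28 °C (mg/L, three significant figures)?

C_s ≈ 7.72 mg/L

C_s = 14.652 − 0.41022×28 + 0.007991×28² − 7.7774×10⁻⁵×28³ = 7.723 mg/L.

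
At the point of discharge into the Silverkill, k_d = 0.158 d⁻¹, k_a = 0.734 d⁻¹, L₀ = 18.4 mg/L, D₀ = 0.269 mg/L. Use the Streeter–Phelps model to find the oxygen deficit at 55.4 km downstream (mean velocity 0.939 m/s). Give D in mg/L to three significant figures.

D ≈ 1.64 mg/L

Travel time t = x/v = 55.4 km / (0.939 m/s) = 55400 m / 0.939 m/s = 59000 s = 0.6829 d.
k_d L₀/(k_a−k_d) = 0.158×18.4/(0.734−0.158) = 2.907/0.5760 = 5.047 mg/L.
e^(−k_d t) = e^(−0.158×0.6829) = 0.8977; e^(−k_a t) = e^(−0.734×0.6829) = 0.6058.
D = 5.047 × (0.8977 − 0.6058) + 0.269 × 0.6058 = 1.473 + 0.1630 = 1.636 mg/L.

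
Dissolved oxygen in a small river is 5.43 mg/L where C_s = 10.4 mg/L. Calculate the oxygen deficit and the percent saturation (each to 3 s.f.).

D ≈ 4.97 mg/L; 52.2 % saturation

D = C_s − C = 10.4 − 5.43 = 4.97 mg/L.
% saturation = 5.43/10.4 × 100 = 52.2 %.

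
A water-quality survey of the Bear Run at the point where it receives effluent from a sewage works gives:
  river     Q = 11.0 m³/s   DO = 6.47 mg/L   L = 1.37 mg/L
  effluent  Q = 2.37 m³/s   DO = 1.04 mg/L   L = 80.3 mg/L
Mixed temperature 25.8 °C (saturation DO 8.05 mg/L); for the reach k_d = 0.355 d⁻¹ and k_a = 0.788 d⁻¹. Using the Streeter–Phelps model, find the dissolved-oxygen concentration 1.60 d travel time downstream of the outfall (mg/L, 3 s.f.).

DO ≈ 3.76 mg/L

Mixed DO = (11.0×6.47 + 2.37×1.04)/(11.0+2.37) = 73.63/13.37 = 5.507 mg/L.
Mixed L₀ = (11.0×1.37 + 2.37×80.3)/(13.37) = 205.4/13.37 = 15.36 mg/L.
Initial deficit D₀ = C_s − DO₀ = 8.05 − 5.507 = 2.543 mg/L.
D(1.60) = [0.355×15.36/(0.788−0.355)](e^(−0.355×1.60) − e^(−0.788×1.60)) + 2.543 e^(−0.788×1.60)
= 12.59 × (0.5667 − 0.2834) + 2.543 × 0.2834 = 4.288 mg/L.
DO = 8.05 − 4.288 = 3.762 mg/L.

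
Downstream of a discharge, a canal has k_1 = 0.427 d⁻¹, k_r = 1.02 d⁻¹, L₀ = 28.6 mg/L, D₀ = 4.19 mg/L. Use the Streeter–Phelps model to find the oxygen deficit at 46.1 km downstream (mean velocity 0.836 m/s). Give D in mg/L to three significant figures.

D ≈ 7.13 mg/L

Travel time t = x/v = 46.1 km / (0.836 m/s) = 46100 m / 0.836 m/s = 55140 s = 0.6382 d.
k_1 L₀/(k_r−k_1) = 0.427×28.6/(1.02−0.427) = 12.21/0.5930 = 20.59 mg/L.
e^(−k_1 t) = e^(−0.427×0.6382) = 0.7615; e^(−k_r t) = e^(−1.02×0.6382) = 0.5215.
D = 20.59 × (0.7615 − 0.5215) + 4.19 × 0.5215 = 4.941 + 2.185 = 7.126 mg/L.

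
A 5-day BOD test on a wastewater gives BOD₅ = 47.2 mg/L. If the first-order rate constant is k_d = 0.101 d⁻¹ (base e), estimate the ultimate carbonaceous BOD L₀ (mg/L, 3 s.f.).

BOD₅ = L₀(1 − e^(−5k_d)) ⇒ L₀ = BOD₅ / (1 − e^(−5×0.101))
= 47.2 / (1 − 0.6035) = 47.2 / 0.3965 = 119.0 mg/L.

L₀ ≈ 119 mg/L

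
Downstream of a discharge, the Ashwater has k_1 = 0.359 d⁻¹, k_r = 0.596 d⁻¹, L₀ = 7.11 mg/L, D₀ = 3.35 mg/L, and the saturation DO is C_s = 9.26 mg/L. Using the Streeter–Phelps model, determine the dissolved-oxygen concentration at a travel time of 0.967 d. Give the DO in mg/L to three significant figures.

k_1 L₀/(k_r−k_1) = 0.359×7.11/(0.596−0.359) = 2.552/0.2370 = 10.77 mg/L.
e^(−k_1 t) = e^(−0.359×0.9670) = 0.7067; e^(−k_r t) = e^(−0.596×0.9670) = 0.5620.
D = 10.77 × (0.7067 − 0.5620) + 3.35 × 0.5620 = 1.559 + 1.883 = 3.441 mg/L.
DO = C_s − D = 9.26 − 3.441 = 5.819 mg/L.

DO ≈ 5.82 mg/L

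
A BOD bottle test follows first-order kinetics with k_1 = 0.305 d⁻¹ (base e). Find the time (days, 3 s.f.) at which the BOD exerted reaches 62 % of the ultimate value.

t ≈ 3.17 d

y/L₀ = 1 − e^(−k_1 t) = 0.62 ⇒ e^(−k_1 t) = 0.380
t = −ln(0.380) / 0.305 = 0.9676 / 0.305 = 3.172 d.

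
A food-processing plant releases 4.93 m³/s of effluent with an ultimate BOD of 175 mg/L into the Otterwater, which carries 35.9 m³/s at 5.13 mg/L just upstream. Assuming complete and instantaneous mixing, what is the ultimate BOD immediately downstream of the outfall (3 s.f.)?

Flow-weighted mixing: C = (Q_r C_r + Q_w C_w)/(Q_r + Q_w)
= (35.9×5.13 + 4.93×175)/(35.9 + 4.93) = 1047/40.83 = 25.64 mg/L.

25.6 mg/L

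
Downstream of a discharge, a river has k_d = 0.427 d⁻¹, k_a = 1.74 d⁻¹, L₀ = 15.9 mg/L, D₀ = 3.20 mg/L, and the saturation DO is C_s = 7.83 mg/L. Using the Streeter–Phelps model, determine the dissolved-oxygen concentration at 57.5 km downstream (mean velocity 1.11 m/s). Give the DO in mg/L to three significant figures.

DO ≈ 4.52 mg/L

Travel time t = x/v = 57.5 km / (1.11 m/s) = 57500 m / 1.11 m/s = 51800 s = 0.5996 d.
k_d L₀/(k_a−k_d) = 0.427×15.9/(1.74−0.427) = 6.789/1.313 = 5.171 mg/L.
e^(−k_d t) = e^(−0.427×0.5996) = 0.7741; e^(−k_a t) = e^(−1.74×0.5996) = 0.3523.
D = 5.171 × (0.7741 − 0.3523) + 3.20 × 0.3523 = 2.181 + 1.127 = 3.309 mg/L.
DO = C_s − D = 7.83 − 3.309 = 4.521 mg/L.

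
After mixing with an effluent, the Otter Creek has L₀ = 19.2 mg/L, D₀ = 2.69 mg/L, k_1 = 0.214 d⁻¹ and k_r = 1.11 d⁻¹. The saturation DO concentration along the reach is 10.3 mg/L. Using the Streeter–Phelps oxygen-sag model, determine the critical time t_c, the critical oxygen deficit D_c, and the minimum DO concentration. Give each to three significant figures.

With k_r/k_1 = 5.187 and 1 − D₀(k_r−k_1)/(k_1 L₀) = 0.4134,
t_c = ln(5.187 × 0.4134) / (1.11 − 0.214) = ln(2.144) / 0.8960 = 0.7628/0.8960 = 0.8513 d.
D_c = (k_1/k_r) L₀ e^(−k_1 t_c) = (0.214/1.11) × 19.2 × e^(−0.214×0.8513) = 0.1928 × 19.2 × 0.8334 = 3.085 mg/L.
Minimum DO = C_s − D_c = 10.3 − 3.085 = 7.215 mg/L.

t_c ≈ 0.851 d; D_c ≈ 3.09 mg/L; min DO ≈ 7.21 mg/L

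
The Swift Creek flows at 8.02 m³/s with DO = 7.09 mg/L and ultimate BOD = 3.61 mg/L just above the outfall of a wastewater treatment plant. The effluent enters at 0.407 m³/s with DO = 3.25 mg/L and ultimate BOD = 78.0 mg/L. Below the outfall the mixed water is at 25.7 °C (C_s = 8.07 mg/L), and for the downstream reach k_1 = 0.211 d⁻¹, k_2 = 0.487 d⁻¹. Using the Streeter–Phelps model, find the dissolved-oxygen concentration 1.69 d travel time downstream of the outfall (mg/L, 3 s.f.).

DO ≈ 6.12 mg/L

Mixed DO = (8.02×7.09 + 0.407×3.25)/(8.02+0.407) = 58.18/8.427 = 6.905 mg/L.
Mixed L₀ = (8.02×3.61 + 0.407×78.0)/(8.427) = 60.70/8.427 = 7.203 mg/L.
Initial deficit D₀ = C_s − DO₀ = 8.07 − 6.905 = 1.165 mg/L.
D(1.69) = [0.211×7.203/(0.487−0.211)](e^(−0.211×1.69) − e^(−0.487×1.69)) + 1.165 e^(−0.487×1.69)
= 5.507 × (0.7001 − 0.4391) + 1.165 × 0.4391 = 1.949 mg/L.
DO = 8.07 − 1.949 = 6.121 mg/L.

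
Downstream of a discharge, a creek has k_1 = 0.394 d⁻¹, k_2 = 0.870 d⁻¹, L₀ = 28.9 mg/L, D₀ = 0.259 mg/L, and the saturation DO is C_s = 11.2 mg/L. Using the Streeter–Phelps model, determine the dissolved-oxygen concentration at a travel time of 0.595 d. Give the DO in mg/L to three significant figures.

k_1 L₀/(k_2−k_1) = 0.394×28.9/(0.870−0.394) = 11.39/0.4760 = 23.92 mg/L.
e^(−k_1 t) = e^(−0.394×0.5950) = 0.7910; e^(−k_2 t) = e^(−0.870×0.5950) = 0.5959.
D = 23.92 × (0.7910 − 0.5959) + 0.259 × 0.5959 = 4.667 + 0.1543 = 4.821 mg/L.
DO = C_s − D = 11.2 − 4.821 = 6.379 mg/L.

DO ≈ 6.38 mg/L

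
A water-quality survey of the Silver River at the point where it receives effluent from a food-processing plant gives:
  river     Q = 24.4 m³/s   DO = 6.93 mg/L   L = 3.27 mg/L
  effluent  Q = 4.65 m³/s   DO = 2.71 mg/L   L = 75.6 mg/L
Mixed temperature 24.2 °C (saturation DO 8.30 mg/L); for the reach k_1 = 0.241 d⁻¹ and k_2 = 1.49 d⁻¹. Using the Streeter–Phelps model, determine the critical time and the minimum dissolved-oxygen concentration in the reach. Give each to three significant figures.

Mixed DO = (24.4×6.93 + 4.65×2.71)/(24.4+4.65) = 181.7/29.05 = 6.255 mg/L.
Mixed L₀ = (24.4×3.27 + 4.65×75.6)/(29.05) = 431.3/29.05 = 14.85 mg/L.
Initial deficit D₀ = C_s − DO₀ = 8.30 − 6.255 = 2.045 mg/L.
t_c = (1/1.249) ln[(1.49/0.241)(1 − 2.045×1.249/(0.241×14.85))] = 0.8006 × ln(1.768) = 0.4564 d.
D_c = (0.241/1.49) × 14.85 × e^(−0.241×0.4564) = 0.1617 × 14.85 × 0.8958 = 2.151 mg/L.
Minimum DO = 8.30 − 2.151 = 6.149 mg/L.

t_c ≈ 0.456 d; minimum DO ≈ 6.15 mg/L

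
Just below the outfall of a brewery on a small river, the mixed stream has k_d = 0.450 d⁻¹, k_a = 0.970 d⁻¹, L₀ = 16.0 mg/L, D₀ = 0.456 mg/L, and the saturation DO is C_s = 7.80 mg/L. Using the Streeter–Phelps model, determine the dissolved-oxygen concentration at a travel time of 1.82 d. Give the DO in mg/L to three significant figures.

k_d L₀/(k_a−k_d) = 0.450×16.0/(0.970−0.450) = 7.200/0.5200 = 13.85 mg/L.
e^(−k_d t) = e^(−0.450×1.820) = 0.4409; e^(−k_a t) = e^(−0.970×1.820) = 0.1711.
D = 13.85 × (0.4409 − 0.1711) + 0.456 × 0.1711 = 3.735 + 0.07803 = 3.813 mg/L.
DO = C_s − D = 7.80 − 3.813 = 3.987 mg/L.

DO ≈ 3.99 mg/L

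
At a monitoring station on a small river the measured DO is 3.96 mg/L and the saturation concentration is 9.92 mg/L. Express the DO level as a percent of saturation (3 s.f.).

% saturation = C/C_s × 100 = 3.96/9.92 × 100 = 39.9 %.

39.9 % saturation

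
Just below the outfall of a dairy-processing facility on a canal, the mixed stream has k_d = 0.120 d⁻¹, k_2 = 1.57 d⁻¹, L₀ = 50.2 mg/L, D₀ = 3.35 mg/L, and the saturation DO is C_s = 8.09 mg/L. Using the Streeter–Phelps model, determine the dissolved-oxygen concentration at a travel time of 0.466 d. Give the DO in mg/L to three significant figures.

DO ≈ 4.55 mg/L

k_d L₀/(k_2−k_d) = 0.120×50.2/(1.57−0.120) = 6.024/1.450 = 4.154 mg/L.
e^(−k_d t) = e^(−0.120×0.4660) = 0.9456; e^(−k_2 t) = e^(−1.57×0.4660) = 0.4811.
D = 4.154 × (0.9456 − 0.4811) + 3.35 × 0.4811 = 1.930 + 1.612 = 3.541 mg/L.
DO = C_s − D = 8.09 − 3.541 = 4.549 mg/L.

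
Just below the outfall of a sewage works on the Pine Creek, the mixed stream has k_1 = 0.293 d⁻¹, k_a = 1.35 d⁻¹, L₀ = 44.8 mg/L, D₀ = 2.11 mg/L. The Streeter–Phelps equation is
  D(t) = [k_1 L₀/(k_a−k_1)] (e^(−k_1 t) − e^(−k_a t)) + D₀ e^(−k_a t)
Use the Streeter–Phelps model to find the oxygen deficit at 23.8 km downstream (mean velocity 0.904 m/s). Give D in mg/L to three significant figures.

D ≈ 4.53 mg/L

Travel time t = x/v = 23.8 km / (0.904 m/s) = 23800 m / 0.904 m/s = 26330 s = 0.3047 d.
k_1 L₀/(k_a−k_1) = 0.293×44.8/(1.35−0.293) = 13.13/1.057 = 12.42 mg/L.
e^(−k_1 t) = e^(−0.293×0.3047) = 0.9146; e^(−k_a t) = e^(−1.35×0.3047) = 0.6627.
D = 12.42 × (0.9146 − 0.6627) + 2.11 × 0.6627 = 3.128 + 1.398 = 4.526 mg/L.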